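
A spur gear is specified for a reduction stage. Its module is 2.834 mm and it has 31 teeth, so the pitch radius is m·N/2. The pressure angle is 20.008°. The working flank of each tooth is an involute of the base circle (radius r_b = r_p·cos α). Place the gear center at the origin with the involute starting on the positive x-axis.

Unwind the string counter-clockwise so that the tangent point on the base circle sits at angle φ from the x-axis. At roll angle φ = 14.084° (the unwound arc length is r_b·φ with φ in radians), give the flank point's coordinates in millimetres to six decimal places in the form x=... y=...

x=42.504022 y=0.203122

pitch radius r_p = m·N/2 = 2.834·31/2 = 43.927000
base radius r_b = r_p·cos α = 43.927000·cos 20.008° = 41.275780
roll angle φ = 14.084° = 0.24581217 rad
x = r_b·(cos φ + φ·sin φ) = 41.275780·(0.96994001 + 0.24581217·0.24334416) = 42.504022
y = r_b·(sin φ − φ·cos φ) = 41.275780·(0.24334416 − 0.24581217·0.96994001) = 0.203122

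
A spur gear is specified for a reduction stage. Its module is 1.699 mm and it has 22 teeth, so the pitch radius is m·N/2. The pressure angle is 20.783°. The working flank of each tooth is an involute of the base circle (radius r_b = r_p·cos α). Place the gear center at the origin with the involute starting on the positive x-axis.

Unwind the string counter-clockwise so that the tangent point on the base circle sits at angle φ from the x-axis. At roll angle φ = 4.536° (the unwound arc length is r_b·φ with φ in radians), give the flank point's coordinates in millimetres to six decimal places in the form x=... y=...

pitch radius r_p = m·N/2 = 1.699·22/2 = 18.689000
base radius r_b = r_p·cos α = 18.689000·cos 20.783° = 17.472925
roll angle φ = 4.536° = 0.07916813 rad
x = r_b·(cos φ + φ·sin φ) = 17.472925·(0.99686784 + 0.07916813·0.07908546) = 17.527596
y = r_b·(sin φ − φ·cos φ) = 17.472925·(0.07908546 − 0.07916813·0.99686784) = 0.002888

x=17.527596 y=0.002888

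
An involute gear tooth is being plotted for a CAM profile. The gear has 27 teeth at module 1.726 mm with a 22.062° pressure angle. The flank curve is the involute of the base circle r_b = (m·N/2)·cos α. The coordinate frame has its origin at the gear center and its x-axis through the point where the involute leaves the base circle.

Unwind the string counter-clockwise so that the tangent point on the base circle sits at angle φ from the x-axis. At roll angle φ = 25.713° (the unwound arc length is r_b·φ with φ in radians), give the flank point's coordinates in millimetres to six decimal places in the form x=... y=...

pitch radius r_p = m·N/2 = 1.726·27/2 = 23.301000
base radius r_b = r_p·cos α = 23.301000·cos 22.062° = 21.594853
roll angle φ = 25.713° = 0.44877651 rad
x = r_b·(cos φ + φ·sin φ) = 21.594853·(0.90097860 + 0.44877651·0.43386352) = 23.661186
y = r_b·(sin φ − φ·cos φ) = 21.594853·(0.43386352 − 0.44877651·0.90097860) = 0.637599

x=23.661186 y=0.637599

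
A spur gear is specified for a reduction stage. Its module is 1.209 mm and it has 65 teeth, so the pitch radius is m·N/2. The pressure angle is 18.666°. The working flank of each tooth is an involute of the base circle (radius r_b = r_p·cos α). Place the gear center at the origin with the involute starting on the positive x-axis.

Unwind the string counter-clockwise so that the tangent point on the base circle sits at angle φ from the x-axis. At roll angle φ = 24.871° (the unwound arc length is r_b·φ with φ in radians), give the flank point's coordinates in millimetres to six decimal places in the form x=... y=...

pitch radius r_p = m·N/2 = 1.209·65/2 = 39.292500
base radius r_b = r_p·cos α = 39.292500·cos 18.666° = 37.225729
roll angle φ = 24.871° = 0.43408084 rad
x = r_b·(cos φ + φ·sin φ) = 37.225729·(0.90725700 + 0.43408084·0.42057666) = 40.569391
y = r_b·(sin φ − φ·cos φ) = 37.225729·(0.42057666 − 0.43408084·0.90725700) = 0.995929

x=40.569391 y=0.995929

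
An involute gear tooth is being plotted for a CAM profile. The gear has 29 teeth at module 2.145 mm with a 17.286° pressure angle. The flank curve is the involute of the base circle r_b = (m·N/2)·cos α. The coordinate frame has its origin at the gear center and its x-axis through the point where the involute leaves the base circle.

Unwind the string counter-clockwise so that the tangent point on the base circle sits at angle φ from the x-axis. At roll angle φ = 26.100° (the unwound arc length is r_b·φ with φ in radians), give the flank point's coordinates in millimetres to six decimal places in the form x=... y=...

x=32.620955 y=0.916466

pitch radius r_p = m·N/2 = 2.145·29/2 = 31.102500
base radius r_b = r_p·cos α = 31.102500·cos 17.286° = 29.697707
roll angle φ = 26.100° = 0.45553093 rad
x = r_b·(cos φ + φ·sin φ) = 29.697707·(0.89802758 + 0.45553093·0.43993917) = 32.620955
y = r_b·(sin φ − φ·cos φ) = 29.697707·(0.43993917 − 0.45553093·0.89802758) = 0.916466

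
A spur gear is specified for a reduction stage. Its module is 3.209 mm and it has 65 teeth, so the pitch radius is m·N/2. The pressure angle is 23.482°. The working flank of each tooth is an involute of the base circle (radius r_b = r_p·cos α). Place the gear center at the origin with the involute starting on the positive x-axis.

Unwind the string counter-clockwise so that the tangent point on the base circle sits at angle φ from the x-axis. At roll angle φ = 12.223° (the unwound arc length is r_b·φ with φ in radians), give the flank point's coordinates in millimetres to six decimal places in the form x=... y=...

pitch radius r_p = m·N/2 = 3.209·65/2 = 104.292500
base radius r_b = r_p·cos α = 104.292500·cos 23.482° = 95.655548
roll angle φ = 12.223° = 0.21333159 rad
x = r_b·(cos φ + φ·sin φ) = 95.655548·(0.97733098 + 0.21333159·0.21171714) = 97.807505
y = r_b·(sin φ − φ·cos φ) = 95.655548·(0.21171714 − 0.21333159·0.97733098) = 0.308160

x=97.807505 y=0.308160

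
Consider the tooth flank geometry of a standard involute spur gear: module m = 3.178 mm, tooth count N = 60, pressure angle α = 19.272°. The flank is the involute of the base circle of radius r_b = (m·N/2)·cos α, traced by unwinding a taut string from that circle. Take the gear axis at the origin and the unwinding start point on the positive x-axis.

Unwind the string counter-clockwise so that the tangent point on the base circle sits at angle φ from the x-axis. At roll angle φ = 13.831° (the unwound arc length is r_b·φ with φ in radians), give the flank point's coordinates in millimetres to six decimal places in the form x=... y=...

pitch radius r_p = m·N/2 = 3.178·60/2 = 95.340000
base radius r_b = r_p·cos α = 95.340000·cos 19.272° = 89.997371
roll angle φ = 13.831° = 0.24139649 rad
x = r_b·(cos φ + φ·sin φ) = 89.997371·(0.97100508 + 0.24139649·0.23905886) = 92.581470
y = r_b·(sin φ − φ·cos φ) = 89.997371·(0.23905886 − 0.24139649·0.97100508) = 0.419535

x=92.581470 y=0.419535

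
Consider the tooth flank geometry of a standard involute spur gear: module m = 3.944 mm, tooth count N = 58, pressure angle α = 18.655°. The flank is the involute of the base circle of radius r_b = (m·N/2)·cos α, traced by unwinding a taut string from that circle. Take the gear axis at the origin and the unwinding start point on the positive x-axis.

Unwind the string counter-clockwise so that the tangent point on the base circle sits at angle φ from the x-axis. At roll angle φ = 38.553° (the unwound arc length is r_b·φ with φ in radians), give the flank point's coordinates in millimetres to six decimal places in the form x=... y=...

x=130.191393 y=10.514529

pitch radius r_p = m·N/2 = 3.944·58/2 = 114.376000
base radius r_b = r_p·cos α = 114.376000·cos 18.655° = 108.366890
roll angle φ = 38.553° = 0.67287679 rad
x = r_b·(cos φ + φ·sin φ) = 108.366890·(0.78203198 + 0.67287679·0.62323830) = 130.191393
y = r_b·(sin φ − φ·cos φ) = 108.366890·(0.62323830 − 0.67287679·0.78203198) = 10.514529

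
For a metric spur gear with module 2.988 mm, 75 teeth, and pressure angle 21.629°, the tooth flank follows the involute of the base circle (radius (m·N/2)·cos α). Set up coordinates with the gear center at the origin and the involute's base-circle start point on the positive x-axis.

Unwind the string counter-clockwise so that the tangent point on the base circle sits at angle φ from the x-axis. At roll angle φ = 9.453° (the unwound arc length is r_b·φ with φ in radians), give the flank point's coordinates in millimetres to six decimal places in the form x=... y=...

x=105.568576 y=0.155504

pitch radius r_p = m·N/2 = 2.988·75/2 = 112.050000
base radius r_b = r_p·cos α = 112.050000·cos 21.629° = 104.160564
roll angle φ = 9.453° = 0.16498597 rad
x = r_b·(cos φ + φ·sin φ) = 104.160564·(0.98642066 + 0.16498597·0.16423850) = 105.568576
y = r_b·(sin φ − φ·cos φ) = 104.160564·(0.16423850 − 0.16498597·0.98642066) = 0.155504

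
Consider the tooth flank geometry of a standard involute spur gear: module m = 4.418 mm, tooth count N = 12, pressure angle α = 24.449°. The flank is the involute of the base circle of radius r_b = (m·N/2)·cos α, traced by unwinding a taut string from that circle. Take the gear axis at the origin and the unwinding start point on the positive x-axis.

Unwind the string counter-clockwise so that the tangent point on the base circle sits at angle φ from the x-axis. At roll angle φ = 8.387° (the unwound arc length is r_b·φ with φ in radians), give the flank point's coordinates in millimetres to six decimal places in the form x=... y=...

x=24.388177 y=0.025175

pitch radius r_p = m·N/2 = 4.418·12/2 = 26.508000
base radius r_b = r_p·cos α = 26.508000·cos 24.449° = 24.131029
roll angle φ = 8.387° = 0.14638076 rad
x = r_b·(cos φ + φ·sin φ) = 24.131029·(0.98930545 + 0.14638076·0.14585857) = 24.388177
y = r_b·(sin φ − φ·cos φ) = 24.131029·(0.14585857 − 0.14638076·0.98930545) = 0.025175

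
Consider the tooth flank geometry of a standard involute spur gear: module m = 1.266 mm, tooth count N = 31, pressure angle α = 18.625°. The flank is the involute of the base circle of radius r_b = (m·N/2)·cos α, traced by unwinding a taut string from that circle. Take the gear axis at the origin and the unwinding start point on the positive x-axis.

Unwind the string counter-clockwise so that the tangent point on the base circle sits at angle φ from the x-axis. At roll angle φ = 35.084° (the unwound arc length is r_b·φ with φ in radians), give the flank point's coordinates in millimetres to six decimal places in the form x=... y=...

pitch radius r_p = m·N/2 = 1.266·31/2 = 19.623000
base radius r_b = r_p·cos α = 19.623000·cos 18.625° = 18.595327
roll angle φ = 35.084° = 0.61233131 rad
x = r_b·(cos φ + φ·sin φ) = 18.595327·(0.81831026 + 0.61233131·0.57477676) = 21.761443
y = r_b·(sin φ − φ·cos φ) = 18.595327·(0.57477676 − 0.61233131·0.81831026) = 1.370471

x=21.761443 y=1.370471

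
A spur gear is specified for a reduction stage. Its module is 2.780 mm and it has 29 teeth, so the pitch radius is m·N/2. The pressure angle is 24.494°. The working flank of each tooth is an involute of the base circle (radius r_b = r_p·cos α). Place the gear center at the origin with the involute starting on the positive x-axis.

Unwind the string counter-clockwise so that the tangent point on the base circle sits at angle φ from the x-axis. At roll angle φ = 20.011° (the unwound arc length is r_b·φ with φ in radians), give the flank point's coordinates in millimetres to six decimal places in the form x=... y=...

x=38.851796 y=0.514596

pitch radius r_p = m·N/2 = 2.780·29/2 = 40.310000
base radius r_b = r_p·cos α = 40.310000·cos 24.494° = 36.682289
roll angle φ = 20.011° = 0.34925784 rad
x = r_b·(cos φ + φ·sin φ) = 36.682289·(0.93962694 + 0.34925784·0.34220055) = 38.851796
y = r_b·(sin φ − φ·cos φ) = 36.682289·(0.34220055 − 0.34925784·0.93962694) = 0.514596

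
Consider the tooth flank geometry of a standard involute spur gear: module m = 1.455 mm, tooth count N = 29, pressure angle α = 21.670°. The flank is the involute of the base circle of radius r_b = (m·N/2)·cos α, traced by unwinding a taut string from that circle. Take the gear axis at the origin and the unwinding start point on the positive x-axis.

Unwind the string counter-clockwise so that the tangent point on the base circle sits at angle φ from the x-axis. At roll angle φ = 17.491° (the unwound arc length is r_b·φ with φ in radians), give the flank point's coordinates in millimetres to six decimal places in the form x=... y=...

x=20.498875 y=0.184205

pitch radius r_p = m·N/2 = 1.455·29/2 = 21.097500
base radius r_b = r_p·cos α = 21.097500·cos 21.670° = 19.606456
roll angle φ = 17.491° = 0.30527554 rad
x = r_b·(cos φ + φ·sin φ) = 19.606456·(0.95376417 + 0.30527554·0.30055599) = 20.498875
y = r_b·(sin φ − φ·cos φ) = 19.606456·(0.30055599 − 0.30527554·0.95376417) = 0.184205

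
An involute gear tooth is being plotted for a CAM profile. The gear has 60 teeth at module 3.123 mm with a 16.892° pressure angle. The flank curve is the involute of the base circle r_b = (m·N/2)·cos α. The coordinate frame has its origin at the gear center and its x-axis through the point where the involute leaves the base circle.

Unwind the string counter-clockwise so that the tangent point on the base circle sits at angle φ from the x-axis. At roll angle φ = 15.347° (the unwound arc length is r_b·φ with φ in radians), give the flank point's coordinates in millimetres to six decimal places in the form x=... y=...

x=92.806173 y=0.570166

pitch radius r_p = m·N/2 = 3.123·60/2 = 93.690000
base radius r_b = r_p·cos α = 93.690000·cos 16.892° = 89.647667
roll angle φ = 15.347° = 0.26785568 rad
x = r_b·(cos φ + φ·sin φ) = 89.647667·(0.96434064 + 0.26785568·0.26466419) = 92.806173
y = r_b·(sin φ − φ·cos φ) = 89.647667·(0.26466419 − 0.26785568·0.96434064) = 0.570166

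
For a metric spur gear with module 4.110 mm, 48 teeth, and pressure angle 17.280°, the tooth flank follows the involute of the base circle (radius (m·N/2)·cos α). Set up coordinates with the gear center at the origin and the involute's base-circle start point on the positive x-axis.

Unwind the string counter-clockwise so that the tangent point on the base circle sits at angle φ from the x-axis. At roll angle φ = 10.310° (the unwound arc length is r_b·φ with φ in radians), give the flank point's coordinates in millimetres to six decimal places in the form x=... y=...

x=95.700401 y=0.182337

pitch radius r_p = m·N/2 = 4.110·48/2 = 98.640000
base radius r_b = r_p·cos α = 98.640000·cos 17.280° = 94.187839
roll angle φ = 10.310° = 0.17994345 rad
x = r_b·(cos φ + φ·sin φ) = 94.187839·(0.98385382 + 0.17994345·0.17897393) = 95.700401
y = r_b·(sin φ − φ·cos φ) = 94.187839·(0.17897393 − 0.17994345·0.98385382) = 0.182337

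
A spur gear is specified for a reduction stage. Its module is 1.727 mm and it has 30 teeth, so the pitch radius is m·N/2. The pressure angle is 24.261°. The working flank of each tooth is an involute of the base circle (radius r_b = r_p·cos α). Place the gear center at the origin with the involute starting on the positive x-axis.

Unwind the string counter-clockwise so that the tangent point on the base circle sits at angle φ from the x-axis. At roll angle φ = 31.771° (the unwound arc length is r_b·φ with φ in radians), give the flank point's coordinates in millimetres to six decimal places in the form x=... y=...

x=26.973675 y=1.301422

pitch radius r_p = m·N/2 = 1.727·30/2 = 25.905000
base radius r_b = r_p·cos α = 25.905000·cos 24.261° = 23.617153
roll angle φ = 31.771° = 0.55450856 rad
x = r_b·(cos φ + φ·sin φ) = 23.617153·(0.85015930 + 0.55450856·0.52652556) = 26.973675
y = r_b·(sin φ − φ·cos φ) = 23.617153·(0.52652556 − 0.55450856·0.85015930) = 1.301422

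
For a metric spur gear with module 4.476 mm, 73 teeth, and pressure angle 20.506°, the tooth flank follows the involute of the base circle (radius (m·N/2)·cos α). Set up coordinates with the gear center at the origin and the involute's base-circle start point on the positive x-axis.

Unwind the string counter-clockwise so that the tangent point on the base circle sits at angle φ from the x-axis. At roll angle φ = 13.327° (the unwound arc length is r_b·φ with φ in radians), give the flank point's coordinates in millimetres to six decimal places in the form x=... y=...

x=157.105523 y=0.638425

pitch radius r_p = m·N/2 = 4.476·73/2 = 163.374000
base radius r_b = r_p·cos α = 163.374000·cos 20.506° = 153.021890
roll angle φ = 13.327° = 0.23260003 rad
x = r_b·(cos φ + φ·sin φ) = 153.021890·(0.97307036 + 0.23260003·0.23050831) = 157.105523
y = r_b·(sin φ − φ·cos φ) = 153.021890·(0.23050831 − 0.23260003·0.97307036) = 0.638425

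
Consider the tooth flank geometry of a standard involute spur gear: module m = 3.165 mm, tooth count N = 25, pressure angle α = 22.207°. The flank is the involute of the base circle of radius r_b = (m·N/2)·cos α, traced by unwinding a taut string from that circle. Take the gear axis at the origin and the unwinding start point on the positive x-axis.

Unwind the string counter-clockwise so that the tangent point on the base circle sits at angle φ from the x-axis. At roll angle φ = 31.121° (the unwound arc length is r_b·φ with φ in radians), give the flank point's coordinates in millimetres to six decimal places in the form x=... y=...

pitch radius r_p = m·N/2 = 3.165·25/2 = 39.562500
base radius r_b = r_p·cos α = 39.562500·cos 22.207° = 36.627928
roll angle φ = 31.121° = 0.54316392 rad
x = r_b·(cos φ + φ·sin φ) = 36.627928·(0.85607771 + 0.54316392·0.51684713) = 41.639011
y = r_b·(sin φ − φ·cos φ) = 36.627928·(0.51684713 − 0.54316392·0.85607771) = 1.899400

x=41.639011 y=1.899400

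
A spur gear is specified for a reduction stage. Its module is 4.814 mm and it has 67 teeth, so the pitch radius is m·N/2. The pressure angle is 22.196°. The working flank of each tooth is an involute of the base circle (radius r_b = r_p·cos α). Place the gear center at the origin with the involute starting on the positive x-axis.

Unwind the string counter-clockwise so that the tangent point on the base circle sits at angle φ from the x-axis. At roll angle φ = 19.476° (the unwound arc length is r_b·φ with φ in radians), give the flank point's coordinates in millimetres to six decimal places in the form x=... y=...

x=157.697445 y=1.932401

pitch radius r_p = m·N/2 = 4.814·67/2 = 161.269000
base radius r_b = r_p·cos α = 161.269000·cos 22.196° = 149.318477
roll angle φ = 19.476° = 0.33992033 rad
x = r_b·(cos φ + φ·sin φ) = 149.318477·(0.94278123 + 0.33992033·0.33341198) = 157.697445
y = r_b·(sin φ − φ·cos φ) = 149.318477·(0.33341198 − 0.33992033·0.94278123) = 1.932401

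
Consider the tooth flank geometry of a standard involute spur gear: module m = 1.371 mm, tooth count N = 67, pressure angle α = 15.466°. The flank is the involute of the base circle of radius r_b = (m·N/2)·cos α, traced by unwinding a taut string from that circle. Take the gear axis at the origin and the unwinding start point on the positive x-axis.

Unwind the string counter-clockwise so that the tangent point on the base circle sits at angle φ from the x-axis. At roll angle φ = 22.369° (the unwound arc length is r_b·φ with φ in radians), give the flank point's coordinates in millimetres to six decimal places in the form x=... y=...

pitch radius r_p = m·N/2 = 1.371·67/2 = 45.928500
base radius r_b = r_p·cos α = 45.928500·cos 15.466° = 44.265377
roll angle φ = 22.369° = 0.39041270 rad
x = r_b·(cos φ + φ·sin φ) = 44.265377·(0.92475208 + 0.39041270·0.38057009) = 47.511422
y = r_b·(sin φ − φ·cos φ) = 44.265377·(0.38057009 − 0.39041270·0.92475208) = 0.864730

x=47.511422 y=0.864730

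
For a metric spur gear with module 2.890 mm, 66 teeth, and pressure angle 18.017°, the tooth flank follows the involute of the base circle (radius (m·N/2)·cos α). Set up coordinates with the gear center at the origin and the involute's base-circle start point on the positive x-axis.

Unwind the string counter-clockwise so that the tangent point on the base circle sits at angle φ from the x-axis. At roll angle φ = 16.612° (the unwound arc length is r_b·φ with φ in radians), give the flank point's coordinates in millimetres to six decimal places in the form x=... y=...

pitch radius r_p = m·N/2 = 2.890·66/2 = 95.370000
base radius r_b = r_p·cos α = 95.370000·cos 18.017° = 90.693512
roll angle φ = 16.612° = 0.28993410 rad
x = r_b·(cos φ + φ·sin φ) = 90.693512·(0.95826272 + 0.28993410·0.28588907) = 94.425705
y = r_b·(sin φ − φ·cos φ) = 90.693512·(0.28588907 − 0.28993410·0.95826272) = 0.730630

x=94.425705 y=0.730630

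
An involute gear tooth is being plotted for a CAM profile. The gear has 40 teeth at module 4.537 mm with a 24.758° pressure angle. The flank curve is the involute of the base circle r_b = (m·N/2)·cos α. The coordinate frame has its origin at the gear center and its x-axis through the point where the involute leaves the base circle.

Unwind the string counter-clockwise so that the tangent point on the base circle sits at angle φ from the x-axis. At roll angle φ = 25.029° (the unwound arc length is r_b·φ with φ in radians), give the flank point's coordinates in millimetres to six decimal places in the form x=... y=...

pitch radius r_p = m·N/2 = 4.537·40/2 = 90.740000
base radius r_b = r_p·cos α = 90.740000·cos 24.758° = 82.399606
roll angle φ = 25.029° = 0.43683846 rad
x = r_b·(cos φ + φ·sin φ) = 82.399606·(0.90609376 + 0.43683846·0.42307693) = 89.890558
y = r_b·(sin φ − φ·cos φ) = 82.399606·(0.42307693 − 0.43683846·0.90609376) = 2.246240

x=89.890558 y=2.246240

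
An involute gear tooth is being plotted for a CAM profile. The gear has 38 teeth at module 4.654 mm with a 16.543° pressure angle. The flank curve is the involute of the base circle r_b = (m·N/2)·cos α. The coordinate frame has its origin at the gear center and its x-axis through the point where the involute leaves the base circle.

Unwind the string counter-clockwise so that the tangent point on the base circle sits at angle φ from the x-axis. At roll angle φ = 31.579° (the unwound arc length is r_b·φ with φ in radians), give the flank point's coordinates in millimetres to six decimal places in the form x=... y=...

x=96.679173 y=4.588552

pitch radius r_p = m·N/2 = 4.654·38/2 = 88.426000
base radius r_b = r_p·cos α = 88.426000·cos 16.543° = 84.765722
roll angle φ = 31.579° = 0.55115752 rad
x = r_b·(cos φ + φ·sin φ) = 84.765722·(0.85191893 + 0.55115752·0.52367370) = 96.679173
y = r_b·(sin φ − φ·cos φ) = 84.765722·(0.52367370 − 0.55115752·0.85191893) = 4.588552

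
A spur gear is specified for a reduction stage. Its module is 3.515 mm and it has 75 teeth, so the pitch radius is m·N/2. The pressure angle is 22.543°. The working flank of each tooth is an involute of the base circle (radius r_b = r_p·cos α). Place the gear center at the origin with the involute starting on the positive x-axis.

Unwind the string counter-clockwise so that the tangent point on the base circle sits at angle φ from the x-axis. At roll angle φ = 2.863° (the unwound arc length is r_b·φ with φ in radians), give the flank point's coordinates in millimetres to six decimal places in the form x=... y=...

pitch radius r_p = m·N/2 = 3.515·75/2 = 131.812500
base radius r_b = r_p·cos α = 131.812500·cos 22.543° = 121.740980
roll angle φ = 2.863° = 0.04996878 rad
x = r_b·(cos φ + φ·sin φ) = 121.740980·(0.99875182 + 0.04996878·0.04994798) = 121.892871
y = r_b·(sin φ − φ·cos φ) = 121.740980·(0.04994798 − 0.04996878·0.99875182) = 0.005062

x=121.892871 y=0.005062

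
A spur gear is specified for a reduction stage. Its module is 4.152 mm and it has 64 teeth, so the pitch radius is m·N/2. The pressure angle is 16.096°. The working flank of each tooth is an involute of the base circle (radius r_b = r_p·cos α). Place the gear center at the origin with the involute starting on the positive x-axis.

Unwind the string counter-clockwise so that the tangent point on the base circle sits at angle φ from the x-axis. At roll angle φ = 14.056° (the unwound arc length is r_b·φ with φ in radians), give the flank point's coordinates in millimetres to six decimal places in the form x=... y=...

pitch radius r_p = m·N/2 = 4.152·64/2 = 132.864000
base radius r_b = r_p·cos α = 132.864000·cos 16.096° = 127.655534
roll angle φ = 14.056° = 0.24532348 rad
x = r_b·(cos φ + φ·sin φ) = 127.655534·(0.97005881 + 0.24532348·0.24287013) = 131.439315
y = r_b·(sin φ − φ·cos φ) = 127.655534·(0.24287013 − 0.24532348·0.97005881) = 0.624482

x=131.439315 y=0.624482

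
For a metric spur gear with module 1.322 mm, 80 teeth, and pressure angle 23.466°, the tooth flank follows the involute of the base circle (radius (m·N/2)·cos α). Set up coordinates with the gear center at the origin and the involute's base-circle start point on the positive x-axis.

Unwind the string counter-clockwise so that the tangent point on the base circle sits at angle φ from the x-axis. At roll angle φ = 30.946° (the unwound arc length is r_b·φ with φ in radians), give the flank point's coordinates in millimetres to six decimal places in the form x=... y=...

x=55.074095 y=2.474020

pitch radius r_p = m·N/2 = 1.322·80/2 = 52.880000
base radius r_b = r_p·cos α = 52.880000·cos 23.466° = 48.506641
roll angle φ = 30.946° = 0.54010959 rad
x = r_b·(cos φ + φ·sin φ) = 48.506641·(0.85765233 + 0.54010959·0.51422999) = 55.074095
y = r_b·(sin φ − φ·cos φ) = 48.506641·(0.51422999 − 0.54010959·0.85765233) = 2.474020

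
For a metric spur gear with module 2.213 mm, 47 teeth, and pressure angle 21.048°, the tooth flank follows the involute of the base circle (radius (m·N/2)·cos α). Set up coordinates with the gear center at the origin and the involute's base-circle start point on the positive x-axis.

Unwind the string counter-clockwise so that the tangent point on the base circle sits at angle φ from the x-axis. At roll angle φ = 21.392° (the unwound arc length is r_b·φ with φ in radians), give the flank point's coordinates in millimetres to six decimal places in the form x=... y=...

pitch radius r_p = m·N/2 = 2.213·47/2 = 52.005500
base radius r_b = r_p·cos α = 52.005500·cos 21.048° = 48.535686
roll angle φ = 21.392° = 0.37336083 rad
x = r_b·(cos φ + φ·sin φ) = 48.535686·(0.93110675 + 0.37336083·0.36474678) = 51.801600
y = r_b·(sin φ − φ·cos φ) = 48.535686·(0.36474678 − 0.37336083·0.93110675) = 0.830348

x=51.801600 y=0.830348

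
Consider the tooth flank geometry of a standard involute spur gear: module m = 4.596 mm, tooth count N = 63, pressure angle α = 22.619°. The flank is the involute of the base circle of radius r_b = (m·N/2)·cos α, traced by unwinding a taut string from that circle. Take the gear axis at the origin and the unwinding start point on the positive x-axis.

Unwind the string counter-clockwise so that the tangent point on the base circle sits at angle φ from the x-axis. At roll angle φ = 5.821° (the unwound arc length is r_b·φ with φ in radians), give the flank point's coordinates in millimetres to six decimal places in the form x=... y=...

pitch radius r_p = m·N/2 = 4.596·63/2 = 144.774000
base radius r_b = r_p·cos α = 144.774000·cos 22.619° = 133.638379
roll angle φ = 5.821° = 0.10159562 rad
x = r_b·(cos φ + φ·sin φ) = 133.638379·(0.99484360 + 0.10159562·0.10142093) = 134.326286
y = r_b·(sin φ − φ·cos φ) = 133.638379·(0.10142093 − 0.10159562·0.99484360) = 0.046664

x=134.326286 y=0.046664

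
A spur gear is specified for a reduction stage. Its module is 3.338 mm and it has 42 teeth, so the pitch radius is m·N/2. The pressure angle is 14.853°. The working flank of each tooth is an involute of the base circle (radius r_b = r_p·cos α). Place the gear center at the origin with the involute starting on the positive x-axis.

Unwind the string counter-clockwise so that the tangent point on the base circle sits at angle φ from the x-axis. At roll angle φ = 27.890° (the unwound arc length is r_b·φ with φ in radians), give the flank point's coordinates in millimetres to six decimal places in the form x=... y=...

pitch radius r_p = m·N/2 = 3.338·42/2 = 70.098000
base radius r_b = r_p·cos α = 70.098000·cos 14.853° = 67.755793
roll angle φ = 27.890° = 0.48677233 rad
x = r_b·(cos φ + φ·sin φ) = 67.755793·(0.88384729 + 0.48677233·0.46777556) = 75.313782
y = r_b·(sin φ − φ·cos φ) = 67.755793·(0.46777556 − 0.48677233·0.88384729) = 2.543767

x=75.313782 y=2.543767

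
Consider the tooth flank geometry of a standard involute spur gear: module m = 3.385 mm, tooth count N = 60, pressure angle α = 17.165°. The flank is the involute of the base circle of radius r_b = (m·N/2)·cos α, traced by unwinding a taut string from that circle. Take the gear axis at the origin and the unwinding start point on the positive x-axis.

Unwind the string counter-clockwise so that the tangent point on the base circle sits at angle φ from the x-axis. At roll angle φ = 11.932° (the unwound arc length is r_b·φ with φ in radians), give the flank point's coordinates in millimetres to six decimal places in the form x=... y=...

pitch radius r_p = m·N/2 = 3.385·60/2 = 101.550000
base radius r_b = r_p·cos α = 101.550000·cos 17.165° = 97.026843
roll angle φ = 11.932° = 0.20825269 rad
x = r_b·(cos φ + φ·sin φ) = 97.026843·(0.97839367 + 0.20825269·0.20675066) = 99.108074
y = r_b·(sin φ − φ·cos φ) = 97.026843·(0.20675066 − 0.20825269·0.97839367) = 0.290842

x=99.108074 y=0.290842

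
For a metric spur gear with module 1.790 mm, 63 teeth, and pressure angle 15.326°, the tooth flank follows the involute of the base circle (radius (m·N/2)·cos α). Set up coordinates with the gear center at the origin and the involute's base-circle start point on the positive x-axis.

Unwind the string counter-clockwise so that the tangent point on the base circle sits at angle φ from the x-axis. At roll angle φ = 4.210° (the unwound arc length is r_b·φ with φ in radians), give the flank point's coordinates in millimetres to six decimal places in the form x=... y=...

x=54.526415 y=0.007187

pitch radius r_p = m·N/2 = 1.790·63/2 = 56.385000
base radius r_b = r_p·cos α = 56.385000·cos 15.326° = 54.379813
roll angle φ = 4.210° = 0.07347836 rad
x = r_b·(cos φ + φ·sin φ) = 54.379813·(0.99730168 + 0.07347836·0.07341226) = 54.526415
y = r_b·(sin φ − φ·cos φ) = 54.379813·(0.07341226 − 0.07347836·0.99730168) = 0.007187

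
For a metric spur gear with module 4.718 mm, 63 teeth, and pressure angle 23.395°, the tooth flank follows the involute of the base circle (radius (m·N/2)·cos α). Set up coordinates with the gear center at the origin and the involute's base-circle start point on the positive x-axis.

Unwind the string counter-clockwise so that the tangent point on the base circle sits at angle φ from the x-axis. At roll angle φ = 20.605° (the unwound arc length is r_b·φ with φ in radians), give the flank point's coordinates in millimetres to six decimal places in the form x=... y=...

pitch radius r_p = m·N/2 = 4.718·63/2 = 148.617000
base radius r_b = r_p·cos α = 148.617000·cos 23.395° = 136.399089
roll angle φ = 20.605° = 0.35962509 rad
x = r_b·(cos φ + φ·sin φ) = 136.399089·(0.93602883 + 0.35962509·0.35192333) = 144.936212
y = r_b·(sin φ − φ·cos φ) = 136.399089·(0.35192333 − 0.35962509·0.93602883) = 2.087435

x=144.936212 y=2.087435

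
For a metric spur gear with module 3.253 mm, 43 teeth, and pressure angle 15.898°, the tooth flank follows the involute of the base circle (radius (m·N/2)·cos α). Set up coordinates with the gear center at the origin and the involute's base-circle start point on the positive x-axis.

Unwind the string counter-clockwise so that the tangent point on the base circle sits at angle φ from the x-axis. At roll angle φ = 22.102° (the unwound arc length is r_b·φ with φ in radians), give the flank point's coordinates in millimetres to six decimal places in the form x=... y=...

pitch radius r_p = m·N/2 = 3.253·43/2 = 69.939500
base radius r_b = r_p·cos α = 69.939500·cos 15.898° = 67.264375
roll angle φ = 22.102° = 0.38575267 rad
x = r_b·(cos φ + φ·sin φ) = 67.264375·(0.92651550 + 0.38575267·0.37625660) = 72.084371
y = r_b·(sin φ − φ·cos φ) = 67.264375·(0.37625660 − 0.38575267·0.92651550) = 1.267986

x=72.084371 y=1.267986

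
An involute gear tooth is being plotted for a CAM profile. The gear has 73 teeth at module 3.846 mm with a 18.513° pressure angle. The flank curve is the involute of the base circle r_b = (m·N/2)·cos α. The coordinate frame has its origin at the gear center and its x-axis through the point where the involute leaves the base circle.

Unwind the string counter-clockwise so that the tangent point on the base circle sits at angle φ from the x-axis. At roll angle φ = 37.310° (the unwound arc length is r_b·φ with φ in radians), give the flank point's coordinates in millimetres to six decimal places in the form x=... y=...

pitch radius r_p = m·N/2 = 3.846·73/2 = 140.379000
base radius r_b = r_p·cos α = 140.379000·cos 18.513° = 133.114617
roll angle φ = 37.310° = 0.65118234 rad
x = r_b·(cos φ + φ·sin φ) = 133.114617·(0.79536770 + 0.65118234·0.60612723) = 158.415319
y = r_b·(sin φ − φ·cos φ) = 133.114617·(0.60612723 − 0.65118234·0.79536770) = 11.740419

x=158.415319 y=11.740419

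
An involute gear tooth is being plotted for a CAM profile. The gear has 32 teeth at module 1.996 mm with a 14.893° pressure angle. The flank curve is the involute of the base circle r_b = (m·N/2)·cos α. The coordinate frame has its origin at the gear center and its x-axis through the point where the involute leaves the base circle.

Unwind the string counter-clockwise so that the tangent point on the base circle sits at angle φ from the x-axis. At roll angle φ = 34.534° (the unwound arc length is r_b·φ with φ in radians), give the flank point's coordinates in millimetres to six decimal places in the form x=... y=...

pitch radius r_p = m·N/2 = 1.996·32/2 = 31.936000
base radius r_b = r_p·cos α = 31.936000·cos 14.893° = 30.863189
roll angle φ = 34.534° = 0.60273200 rad
x = r_b·(cos φ + φ·sin φ) = 30.863189·(0.82378993 + 0.60273200·0.56689518) = 35.970301
y = r_b·(sin φ − φ·cos φ) = 30.863189·(0.56689518 − 0.60273200·0.82378993) = 2.171862

x=35.970301 y=2.171862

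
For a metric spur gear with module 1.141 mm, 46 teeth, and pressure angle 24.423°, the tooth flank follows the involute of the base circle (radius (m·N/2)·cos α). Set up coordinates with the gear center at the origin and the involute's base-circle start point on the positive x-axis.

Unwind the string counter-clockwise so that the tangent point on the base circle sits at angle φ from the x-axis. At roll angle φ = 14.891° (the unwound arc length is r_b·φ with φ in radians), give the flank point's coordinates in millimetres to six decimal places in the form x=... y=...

x=24.688143 y=0.138883

pitch radius r_p = m·N/2 = 1.141·46/2 = 26.243000
base radius r_b = r_p·cos α = 26.243000·cos 24.423° = 23.894717
roll angle φ = 14.891° = 0.25989698 rad
x = r_b·(cos φ + φ·sin φ) = 23.894717·(0.96641646 + 0.25989698·0.25698099) = 24.688143
y = r_b·(sin φ − φ·cos φ) = 23.894717·(0.25698099 − 0.25989698·0.96641646) = 0.138883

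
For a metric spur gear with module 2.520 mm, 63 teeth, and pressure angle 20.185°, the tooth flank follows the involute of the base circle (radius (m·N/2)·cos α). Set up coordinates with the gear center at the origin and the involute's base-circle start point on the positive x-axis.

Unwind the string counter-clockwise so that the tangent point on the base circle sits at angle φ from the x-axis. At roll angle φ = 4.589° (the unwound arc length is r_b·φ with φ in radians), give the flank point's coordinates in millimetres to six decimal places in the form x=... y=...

x=74.743337 y=0.012752

pitch radius r_p = m·N/2 = 2.520·63/2 = 79.380000
base radius r_b = r_p·cos α = 79.380000·cos 20.185° = 74.504749
roll angle φ = 4.589° = 0.08009316 rad
x = r_b·(cos φ + φ·sin φ) = 74.504749·(0.99679426 + 0.08009316·0.08000756) = 74.743337
y = r_b·(sin φ − φ·cos φ) = 74.504749·(0.08000756 − 0.08009316·0.99679426) = 0.012752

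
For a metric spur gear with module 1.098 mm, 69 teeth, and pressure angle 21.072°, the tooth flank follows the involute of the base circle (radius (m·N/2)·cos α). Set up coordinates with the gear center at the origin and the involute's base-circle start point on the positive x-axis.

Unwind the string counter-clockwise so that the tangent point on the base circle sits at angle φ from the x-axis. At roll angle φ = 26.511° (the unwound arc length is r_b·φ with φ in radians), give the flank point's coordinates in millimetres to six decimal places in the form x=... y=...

x=38.931645 y=1.142420

pitch radius r_p = m·N/2 = 1.098·69/2 = 37.881000
base radius r_b = r_p·cos α = 37.881000·cos 21.072° = 35.347873
roll angle φ = 26.511° = 0.46270424 rad
x = r_b·(cos φ + φ·sin φ) = 35.347873·(0.89484868 + 0.46270424·0.44636962) = 38.931645
y = r_b·(sin φ − φ·cos φ) = 35.347873·(0.44636962 − 0.46270424·0.89484868) = 1.142420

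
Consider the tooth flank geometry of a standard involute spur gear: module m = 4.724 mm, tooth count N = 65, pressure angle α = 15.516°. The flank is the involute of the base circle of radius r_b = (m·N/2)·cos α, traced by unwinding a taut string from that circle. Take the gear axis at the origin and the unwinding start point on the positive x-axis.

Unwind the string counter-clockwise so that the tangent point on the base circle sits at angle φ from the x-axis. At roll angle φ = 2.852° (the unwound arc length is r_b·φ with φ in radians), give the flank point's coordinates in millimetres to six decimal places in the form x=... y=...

x=148.117878 y=0.006080

pitch radius r_p = m·N/2 = 4.724·65/2 = 153.530000
base radius r_b = r_p·cos α = 153.530000·cos 15.516° = 147.934720
roll angle φ = 2.852° = 0.04977679 rad
x = r_b·(cos φ + φ·sin φ) = 147.934720·(0.99876139 + 0.04977679·0.04975624) = 148.117878
y = r_b·(sin φ − φ·cos φ) = 147.934720·(0.04975624 − 0.04977679·0.99876139) = 0.006080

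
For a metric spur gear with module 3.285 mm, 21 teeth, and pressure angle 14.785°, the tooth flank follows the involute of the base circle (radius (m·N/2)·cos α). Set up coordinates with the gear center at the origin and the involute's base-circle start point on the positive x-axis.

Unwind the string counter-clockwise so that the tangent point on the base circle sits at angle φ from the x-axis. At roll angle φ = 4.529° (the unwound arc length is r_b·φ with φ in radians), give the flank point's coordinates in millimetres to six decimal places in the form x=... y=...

x=33.454490 y=0.005487

pitch radius r_p = m·N/2 = 3.285·21/2 = 34.492500
base radius r_b = r_p·cos α = 34.492500·cos 14.785° = 33.350461
roll angle φ = 4.529° = 0.07904596 rad
x = r_b·(cos φ + φ·sin φ) = 33.350461·(0.99687749 + 0.07904596·0.07896367) = 33.454490
y = r_b·(sin φ − φ·cos φ) = 33.350461·(0.07896367 − 0.07904596·0.99687749) = 0.005487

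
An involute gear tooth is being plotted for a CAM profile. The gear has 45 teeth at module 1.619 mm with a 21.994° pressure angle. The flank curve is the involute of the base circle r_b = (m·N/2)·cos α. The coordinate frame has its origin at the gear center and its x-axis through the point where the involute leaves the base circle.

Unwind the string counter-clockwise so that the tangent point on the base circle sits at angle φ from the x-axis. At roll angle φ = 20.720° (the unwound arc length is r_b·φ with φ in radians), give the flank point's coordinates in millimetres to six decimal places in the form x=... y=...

x=35.913336 y=0.525537

pitch radius r_p = m·N/2 = 1.619·45/2 = 36.427500
base radius r_b = r_p·cos α = 36.427500·cos 21.994° = 33.776419
roll angle φ = 20.720° = 0.36163222 rad
x = r_b·(cos φ + φ·sin φ) = 33.776419·(0.93532059 + 0.36163222·0.35380135) = 35.913336
y = r_b·(sin φ − φ·cos φ) = 33.776419·(0.35380135 − 0.36163222·0.93532059) = 0.525537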